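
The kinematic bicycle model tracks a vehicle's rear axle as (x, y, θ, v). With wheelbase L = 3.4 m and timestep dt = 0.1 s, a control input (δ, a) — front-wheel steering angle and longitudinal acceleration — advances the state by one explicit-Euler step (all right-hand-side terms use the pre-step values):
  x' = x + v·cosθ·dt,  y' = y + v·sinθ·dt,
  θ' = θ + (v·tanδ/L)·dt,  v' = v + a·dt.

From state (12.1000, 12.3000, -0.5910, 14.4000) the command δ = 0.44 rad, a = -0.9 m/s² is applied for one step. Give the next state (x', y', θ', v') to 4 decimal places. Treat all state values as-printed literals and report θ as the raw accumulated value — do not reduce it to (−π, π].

x' = 12.1000 + 14.4000·cos(-0.5910)·0.1 = 13.2958
y' = 12.3000 + 14.4000·sin(-0.5910)·0.1 = 11.4976
θ' = -0.5910 + (14.4000/3.4)·tan(0.44)·0.1 = -0.3916
v' = 14.4000 − 0.9000·0.1 = 14.3100

(13.2958, 11.4976, -0.3916, 14.3100)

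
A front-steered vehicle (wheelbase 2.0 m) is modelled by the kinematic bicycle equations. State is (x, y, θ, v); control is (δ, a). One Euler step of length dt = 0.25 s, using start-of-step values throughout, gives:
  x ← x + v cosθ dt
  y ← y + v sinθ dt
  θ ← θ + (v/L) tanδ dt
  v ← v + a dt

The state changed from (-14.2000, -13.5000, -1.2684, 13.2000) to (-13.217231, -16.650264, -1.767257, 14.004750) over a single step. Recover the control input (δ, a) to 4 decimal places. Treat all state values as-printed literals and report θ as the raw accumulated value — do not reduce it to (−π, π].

a = (v'−v)/dt = (0.804750)/0.25 = 3.2190
Δθ = θ'−θ = -0.498857;  (v·dt/L) = 13.2000·0.25/2.0 = 1.650000
tan δ = Δθ·L/(v·dt) = -0.302338  →  δ = -0.2936

δ = -0.2936, a = 3.2190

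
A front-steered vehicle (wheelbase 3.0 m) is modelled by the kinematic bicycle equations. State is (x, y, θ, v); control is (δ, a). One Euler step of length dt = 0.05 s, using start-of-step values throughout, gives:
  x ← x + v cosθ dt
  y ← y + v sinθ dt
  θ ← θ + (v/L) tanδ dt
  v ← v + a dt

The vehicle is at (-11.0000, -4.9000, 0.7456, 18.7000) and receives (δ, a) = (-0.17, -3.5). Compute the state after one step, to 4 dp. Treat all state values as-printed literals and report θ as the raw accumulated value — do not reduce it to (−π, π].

(-10.3131, -4.2657, 0.6921, 18.5250)

x' = -11.0000 + 18.7000·cos(0.7456)·0.05 = -10.3131
y' = -4.9000 + 18.7000·sin(0.7456)·0.05 = -4.2657
θ' = 0.7456 + (18.7000/3.0)·tan(-0.17)·0.05 = 0.6921
v' = 18.7000 − 3.5000·0.05 = 18.5250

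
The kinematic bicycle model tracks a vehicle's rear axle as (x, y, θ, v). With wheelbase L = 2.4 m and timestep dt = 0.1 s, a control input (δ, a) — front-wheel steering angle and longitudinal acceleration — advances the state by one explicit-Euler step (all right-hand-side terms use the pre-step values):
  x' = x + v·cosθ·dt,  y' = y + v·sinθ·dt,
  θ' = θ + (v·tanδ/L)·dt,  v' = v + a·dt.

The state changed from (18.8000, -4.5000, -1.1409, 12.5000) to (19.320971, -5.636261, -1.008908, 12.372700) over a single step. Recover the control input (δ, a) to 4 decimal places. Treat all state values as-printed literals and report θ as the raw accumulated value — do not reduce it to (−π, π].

δ = 0.2482, a = -1.2730

a = (v'−v)/dt = (-0.127300)/0.1 = -1.2730
Δθ = θ'−θ = 0.131992;  (v·dt/L) = 12.5000·0.1/2.4 = 0.520833
tan δ = Δθ·L/(v·dt) = 0.253425  →  δ = 0.2482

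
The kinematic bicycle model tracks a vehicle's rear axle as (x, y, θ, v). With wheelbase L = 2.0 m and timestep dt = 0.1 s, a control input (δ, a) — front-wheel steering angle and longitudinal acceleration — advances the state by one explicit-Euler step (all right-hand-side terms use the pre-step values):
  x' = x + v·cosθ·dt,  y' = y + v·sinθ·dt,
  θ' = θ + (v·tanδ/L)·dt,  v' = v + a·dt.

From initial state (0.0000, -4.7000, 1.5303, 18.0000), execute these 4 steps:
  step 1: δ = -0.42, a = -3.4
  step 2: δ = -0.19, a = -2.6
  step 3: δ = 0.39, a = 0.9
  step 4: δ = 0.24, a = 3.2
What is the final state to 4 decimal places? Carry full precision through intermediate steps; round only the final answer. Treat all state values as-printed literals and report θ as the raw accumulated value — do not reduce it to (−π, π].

after step 1 (δ=-0.42, a=-3.4): (0.072873, -2.901476, 1.128385, 17.660000)
after step 2 (δ=-0.19, a=-2.6): (0.828934, -1.305503, 0.958566, 17.400000)
after step 3 (δ=0.39, a=0.9): (1.828901, 0.118458, 1.316184, 17.490000)
after step 4 (δ=0.24, a=3.2): (2.269422, 1.811072, 1.530189, 17.810000)

(2.2694, 1.8111, 1.5302, 17.8100)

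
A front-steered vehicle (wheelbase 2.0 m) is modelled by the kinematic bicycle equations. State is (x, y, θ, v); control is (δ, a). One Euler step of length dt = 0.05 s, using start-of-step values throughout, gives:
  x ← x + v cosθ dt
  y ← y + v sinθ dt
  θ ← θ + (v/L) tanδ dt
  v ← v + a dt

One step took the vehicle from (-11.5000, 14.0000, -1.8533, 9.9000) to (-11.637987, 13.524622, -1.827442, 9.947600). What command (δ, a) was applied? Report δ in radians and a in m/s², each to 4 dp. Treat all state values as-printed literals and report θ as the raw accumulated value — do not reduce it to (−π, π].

δ = 0.1041, a = 0.9520

a = (v'−v)/dt = (0.047600)/0.05 = 0.9520
Δθ = θ'−θ = 0.025858;  (v·dt/L) = 9.9000·0.05/2.0 = 0.247500
tan δ = Δθ·L/(v·dt) = 0.104477  →  δ = 0.1041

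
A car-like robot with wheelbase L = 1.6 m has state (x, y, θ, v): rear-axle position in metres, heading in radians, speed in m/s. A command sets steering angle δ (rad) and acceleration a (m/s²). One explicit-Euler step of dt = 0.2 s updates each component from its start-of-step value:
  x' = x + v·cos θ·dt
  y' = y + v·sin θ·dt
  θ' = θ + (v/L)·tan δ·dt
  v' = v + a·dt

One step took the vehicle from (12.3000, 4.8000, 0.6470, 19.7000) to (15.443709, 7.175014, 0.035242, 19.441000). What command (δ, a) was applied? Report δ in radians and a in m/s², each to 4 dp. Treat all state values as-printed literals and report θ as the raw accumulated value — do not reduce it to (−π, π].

a = (v'−v)/dt = (-0.259000)/0.2 = -1.2950
Δθ = θ'−θ = -0.611758;  (v·dt/L) = 19.7000·0.2/1.6 = 2.462500
tan δ = Δθ·L/(v·dt) = -0.248430  →  δ = -0.2435

δ = -0.2435, a = -1.2950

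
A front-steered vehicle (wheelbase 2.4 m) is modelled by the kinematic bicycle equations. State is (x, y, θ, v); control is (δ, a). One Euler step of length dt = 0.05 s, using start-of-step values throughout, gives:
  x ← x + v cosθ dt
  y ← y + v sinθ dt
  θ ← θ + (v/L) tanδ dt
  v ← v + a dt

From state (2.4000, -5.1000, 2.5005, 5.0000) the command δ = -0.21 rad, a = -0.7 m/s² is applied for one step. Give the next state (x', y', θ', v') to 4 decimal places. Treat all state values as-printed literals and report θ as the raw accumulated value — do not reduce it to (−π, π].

(2.1996, -4.9505, 2.4783, 4.9650)

x' = 2.4000 + 5.0000·cos(2.5005)·0.05 = 2.1996
y' = -5.1000 + 5.0000·sin(2.5005)·0.05 = -4.9505
θ' = 2.5005 + (5.0000/2.4)·tan(-0.21)·0.05 = 2.4783
v' = 5.0000 − 0.7000·0.05 = 4.9650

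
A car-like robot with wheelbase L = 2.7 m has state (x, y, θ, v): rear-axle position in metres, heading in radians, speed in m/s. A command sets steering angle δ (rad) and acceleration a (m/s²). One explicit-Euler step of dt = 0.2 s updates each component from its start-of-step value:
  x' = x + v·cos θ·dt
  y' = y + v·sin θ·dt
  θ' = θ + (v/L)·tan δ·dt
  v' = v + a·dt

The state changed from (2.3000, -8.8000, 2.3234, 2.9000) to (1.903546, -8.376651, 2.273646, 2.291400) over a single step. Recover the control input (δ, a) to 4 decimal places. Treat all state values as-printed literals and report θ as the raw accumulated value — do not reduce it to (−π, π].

a = (v'−v)/dt = (-0.608600)/0.2 = -3.0430
Δθ = θ'−θ = -0.049754;  (v·dt/L) = 2.9000·0.2/2.7 = 0.214815
tan δ = Δθ·L/(v·dt) = -0.231613  →  δ = -0.2276

δ = -0.2276, a = -3.0430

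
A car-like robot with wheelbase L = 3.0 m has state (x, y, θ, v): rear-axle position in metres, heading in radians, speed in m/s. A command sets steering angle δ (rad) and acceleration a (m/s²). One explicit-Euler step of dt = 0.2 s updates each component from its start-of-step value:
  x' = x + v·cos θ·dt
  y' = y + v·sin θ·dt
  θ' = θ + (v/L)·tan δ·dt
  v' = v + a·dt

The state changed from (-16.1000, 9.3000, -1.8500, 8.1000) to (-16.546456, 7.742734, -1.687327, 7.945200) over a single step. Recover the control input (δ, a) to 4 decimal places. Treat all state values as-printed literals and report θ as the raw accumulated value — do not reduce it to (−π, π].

a = (v'−v)/dt = (-0.154800)/0.2 = -0.7740
Δθ = θ'−θ = 0.162673;  (v·dt/L) = 8.1000·0.2/3.0 = 0.540000
tan δ = Δθ·L/(v·dt) = 0.301246  →  δ = 0.2926

δ = 0.2926, a = -0.7740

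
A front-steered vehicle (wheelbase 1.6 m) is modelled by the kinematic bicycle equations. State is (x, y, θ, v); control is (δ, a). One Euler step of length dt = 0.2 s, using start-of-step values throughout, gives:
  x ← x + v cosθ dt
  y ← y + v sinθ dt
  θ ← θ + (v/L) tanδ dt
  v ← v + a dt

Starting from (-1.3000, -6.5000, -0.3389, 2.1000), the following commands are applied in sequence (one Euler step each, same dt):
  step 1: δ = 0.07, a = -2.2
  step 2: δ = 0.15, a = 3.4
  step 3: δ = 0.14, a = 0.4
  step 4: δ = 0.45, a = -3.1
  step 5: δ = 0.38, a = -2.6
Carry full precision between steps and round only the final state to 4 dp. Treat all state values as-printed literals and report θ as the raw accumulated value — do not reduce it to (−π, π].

after step 1 (δ=0.07, a=-2.2): (-0.903889, -6.639629, -0.320495, 1.660000)
after step 2 (δ=0.15, a=3.4): (-0.588795, -6.744221, -0.289134, 2.340000)
after step 3 (δ=0.14, a=0.4): (-0.140221, -6.877658, -0.247915, 2.420000)
after step 4 (δ=0.45, a=-3.1): (0.328981, -6.996424, -0.101791, 1.800000)
after step 5 (δ=0.38, a=-2.6): (0.687118, -7.033005, -0.011923, 1.280000)

(0.6871, -7.0330, -0.0119, 1.2800)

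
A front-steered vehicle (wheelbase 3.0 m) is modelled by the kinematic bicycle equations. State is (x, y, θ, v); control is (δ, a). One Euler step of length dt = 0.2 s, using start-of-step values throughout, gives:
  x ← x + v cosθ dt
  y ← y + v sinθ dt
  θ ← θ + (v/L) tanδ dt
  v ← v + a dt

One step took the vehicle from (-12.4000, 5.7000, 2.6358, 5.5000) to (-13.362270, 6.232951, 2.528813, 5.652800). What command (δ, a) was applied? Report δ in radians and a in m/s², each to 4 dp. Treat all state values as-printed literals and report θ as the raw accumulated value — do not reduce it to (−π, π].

δ = -0.2839, a = 0.7640

a = (v'−v)/dt = (0.152800)/0.2 = 0.7640
Δθ = θ'−θ = -0.106987;  (v·dt/L) = 5.5000·0.2/3.0 = 0.366667
tan δ = Δθ·L/(v·dt) = -0.291783  →  δ = -0.2839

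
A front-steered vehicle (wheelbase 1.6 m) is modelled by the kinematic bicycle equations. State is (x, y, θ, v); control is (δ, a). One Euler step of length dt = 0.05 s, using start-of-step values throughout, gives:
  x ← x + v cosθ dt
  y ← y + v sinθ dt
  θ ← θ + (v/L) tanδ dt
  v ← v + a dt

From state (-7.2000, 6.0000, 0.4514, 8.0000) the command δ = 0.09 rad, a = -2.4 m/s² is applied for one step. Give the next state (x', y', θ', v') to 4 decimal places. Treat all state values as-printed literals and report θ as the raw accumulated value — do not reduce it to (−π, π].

(-6.8401, 6.1745, 0.4740, 7.8800)

x' = -7.2000 + 8.0000·cos(0.4514)·0.05 = -6.8401
y' = 6.0000 + 8.0000·sin(0.4514)·0.05 = 6.1745
θ' = 0.4514 + (8.0000/1.6)·tan(0.09)·0.05 = 0.4740
v' = 8.0000 − 2.4000·0.05 = 7.8800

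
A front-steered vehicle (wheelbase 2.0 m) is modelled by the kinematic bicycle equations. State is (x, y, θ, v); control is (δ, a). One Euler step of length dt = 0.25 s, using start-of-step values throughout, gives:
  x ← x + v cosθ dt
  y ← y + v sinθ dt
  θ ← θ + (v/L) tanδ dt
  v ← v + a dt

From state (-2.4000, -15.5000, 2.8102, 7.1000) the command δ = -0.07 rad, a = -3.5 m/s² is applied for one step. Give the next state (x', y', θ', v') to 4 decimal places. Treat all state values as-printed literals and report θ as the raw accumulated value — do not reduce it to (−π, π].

x' = -2.4000 + 7.1000·cos(2.8102)·0.25 = -4.0784
y' = -15.5000 + 7.1000·sin(2.8102)·0.25 = -14.9225
θ' = 2.8102 + (7.1000/2.0)·tan(-0.07)·0.25 = 2.7480
v' = 7.1000 − 3.5000·0.25 = 6.2250

(-4.0784, -14.9225, 2.7480, 6.2250)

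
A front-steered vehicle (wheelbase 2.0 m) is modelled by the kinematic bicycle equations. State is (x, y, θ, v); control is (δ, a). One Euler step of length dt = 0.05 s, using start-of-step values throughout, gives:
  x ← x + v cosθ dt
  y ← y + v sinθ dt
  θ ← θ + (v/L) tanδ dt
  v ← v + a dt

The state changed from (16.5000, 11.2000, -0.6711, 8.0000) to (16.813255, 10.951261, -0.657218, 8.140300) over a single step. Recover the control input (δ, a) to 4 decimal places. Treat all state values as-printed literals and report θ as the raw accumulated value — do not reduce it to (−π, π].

a = (v'−v)/dt = (0.140300)/0.05 = 2.8060
Δθ = θ'−θ = 0.013882;  (v·dt/L) = 8.0000·0.05/2.0 = 0.200000
tan δ = Δθ·L/(v·dt) = 0.069410  →  δ = 0.0693

δ = 0.0693, a = 2.8060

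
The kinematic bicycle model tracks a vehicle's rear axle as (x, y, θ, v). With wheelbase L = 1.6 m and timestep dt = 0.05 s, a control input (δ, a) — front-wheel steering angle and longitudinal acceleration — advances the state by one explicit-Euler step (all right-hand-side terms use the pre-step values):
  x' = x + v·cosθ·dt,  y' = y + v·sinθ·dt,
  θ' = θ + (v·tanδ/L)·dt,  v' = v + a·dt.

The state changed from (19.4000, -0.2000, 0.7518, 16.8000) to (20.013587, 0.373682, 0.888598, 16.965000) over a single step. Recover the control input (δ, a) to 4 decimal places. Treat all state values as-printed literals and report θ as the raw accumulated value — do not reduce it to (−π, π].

a = (v'−v)/dt = (0.165000)/0.05 = 3.3000
Δθ = θ'−θ = 0.136798;  (v·dt/L) = 16.8000·0.05/1.6 = 0.525000
tan δ = Δθ·L/(v·dt) = 0.260568  →  δ = 0.2549

δ = 0.2549, a = 3.3000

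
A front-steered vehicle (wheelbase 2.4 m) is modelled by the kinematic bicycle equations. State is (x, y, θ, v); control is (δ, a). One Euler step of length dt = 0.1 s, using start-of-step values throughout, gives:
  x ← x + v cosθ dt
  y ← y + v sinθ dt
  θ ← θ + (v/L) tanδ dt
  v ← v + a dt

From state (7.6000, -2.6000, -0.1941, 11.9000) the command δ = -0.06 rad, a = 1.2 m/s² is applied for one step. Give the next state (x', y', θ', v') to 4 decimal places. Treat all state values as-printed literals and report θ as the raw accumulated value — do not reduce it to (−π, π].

(8.7677, -2.8295, -0.2239, 12.0200)

x' = 7.6000 + 11.9000·cos(-0.1941)·0.1 = 8.7677
y' = -2.6000 + 11.9000·sin(-0.1941)·0.1 = -2.8295
θ' = -0.1941 + (11.9000/2.4)·tan(-0.06)·0.1 = -0.2239
v' = 11.9000 + 1.2000·0.1 = 12.0200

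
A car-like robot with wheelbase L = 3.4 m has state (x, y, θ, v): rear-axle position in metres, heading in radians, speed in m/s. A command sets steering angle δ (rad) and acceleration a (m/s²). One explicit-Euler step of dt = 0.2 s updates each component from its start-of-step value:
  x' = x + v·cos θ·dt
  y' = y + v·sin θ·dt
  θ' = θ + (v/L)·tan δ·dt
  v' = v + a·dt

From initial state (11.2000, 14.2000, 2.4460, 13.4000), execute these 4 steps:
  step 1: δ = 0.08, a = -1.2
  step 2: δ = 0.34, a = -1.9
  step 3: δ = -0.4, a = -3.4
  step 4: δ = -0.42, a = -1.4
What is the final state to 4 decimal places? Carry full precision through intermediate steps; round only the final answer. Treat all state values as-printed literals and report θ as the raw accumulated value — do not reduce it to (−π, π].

(2.7390, 19.8851, 2.1473, 11.8200)

after step 1 (δ=0.08, a=-1.2): (9.142634, 15.917453, 2.509194, 13.160000)
after step 2 (δ=0.34, a=-1.9): (7.019631, 17.473179, 2.783028, 12.780000)
after step 3 (δ=-0.4, a=-3.4): (4.626189, 18.370158, 2.465187, 12.100000)
after step 4 (δ=-0.42, a=-1.4): (2.739007, 19.885065, 2.147332, 11.820000)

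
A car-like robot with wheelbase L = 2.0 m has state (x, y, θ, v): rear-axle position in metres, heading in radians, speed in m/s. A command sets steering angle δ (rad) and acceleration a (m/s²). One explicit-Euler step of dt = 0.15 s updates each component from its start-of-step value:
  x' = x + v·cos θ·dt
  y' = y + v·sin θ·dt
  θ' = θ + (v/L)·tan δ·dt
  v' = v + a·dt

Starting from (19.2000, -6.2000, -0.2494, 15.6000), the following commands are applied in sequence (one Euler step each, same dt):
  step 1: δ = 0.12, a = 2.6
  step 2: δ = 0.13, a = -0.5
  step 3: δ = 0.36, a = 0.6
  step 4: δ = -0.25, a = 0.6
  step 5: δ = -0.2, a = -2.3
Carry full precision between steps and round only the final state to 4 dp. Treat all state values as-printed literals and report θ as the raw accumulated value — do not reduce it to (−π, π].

after step 1 (δ=0.12, a=2.6): (21.467602, -6.777565, -0.108322, 15.990000)
after step 2 (δ=0.13, a=-0.5): (23.852044, -7.036868, 0.048465, 15.915000)
after step 3 (δ=0.36, a=0.6): (26.236491, -6.921216, 0.497748, 16.005000)
after step 4 (δ=-0.25, a=0.6): (28.345934, -5.774982, 0.191242, 16.095000)
after step 5 (δ=-0.2, a=-2.3): (30.716169, -5.316084, -0.053454, 15.750000)

(30.7162, -5.3161, -0.0535, 15.7500)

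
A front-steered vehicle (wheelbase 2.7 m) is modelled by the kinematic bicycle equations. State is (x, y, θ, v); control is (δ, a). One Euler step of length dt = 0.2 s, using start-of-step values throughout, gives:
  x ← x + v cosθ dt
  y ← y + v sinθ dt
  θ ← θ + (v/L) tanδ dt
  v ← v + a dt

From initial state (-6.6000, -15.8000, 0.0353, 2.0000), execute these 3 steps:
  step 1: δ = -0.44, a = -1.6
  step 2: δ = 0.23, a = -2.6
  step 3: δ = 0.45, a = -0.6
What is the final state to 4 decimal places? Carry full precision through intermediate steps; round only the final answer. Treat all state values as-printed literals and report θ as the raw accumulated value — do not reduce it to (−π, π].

(-5.6325, -15.7987, 0.0362, 1.0400)

after step 1 (δ=-0.44, a=-1.6): (-6.200249, -15.785883, -0.034445, 1.680000)
after step 2 (δ=0.23, a=-2.6): (-5.864449, -15.797454, -0.005307, 1.160000)
after step 3 (δ=0.45, a=-0.6): (-5.632452, -15.798686, 0.036200, 1.040000)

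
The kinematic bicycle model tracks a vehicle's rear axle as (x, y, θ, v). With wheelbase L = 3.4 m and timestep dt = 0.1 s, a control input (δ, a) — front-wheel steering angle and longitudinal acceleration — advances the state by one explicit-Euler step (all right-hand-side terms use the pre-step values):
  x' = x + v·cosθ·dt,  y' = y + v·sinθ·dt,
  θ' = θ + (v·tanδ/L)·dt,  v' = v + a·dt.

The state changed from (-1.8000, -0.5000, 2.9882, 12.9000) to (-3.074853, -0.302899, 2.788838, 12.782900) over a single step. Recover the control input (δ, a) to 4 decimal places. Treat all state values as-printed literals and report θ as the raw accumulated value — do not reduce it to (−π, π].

δ = -0.4838, a = -1.1710

a = (v'−v)/dt = (-0.117100)/0.1 = -1.1710
Δθ = θ'−θ = -0.199362;  (v·dt/L) = 12.9000·0.1/3.4 = 0.379412
tan δ = Δθ·L/(v·dt) = -0.525450  →  δ = -0.4838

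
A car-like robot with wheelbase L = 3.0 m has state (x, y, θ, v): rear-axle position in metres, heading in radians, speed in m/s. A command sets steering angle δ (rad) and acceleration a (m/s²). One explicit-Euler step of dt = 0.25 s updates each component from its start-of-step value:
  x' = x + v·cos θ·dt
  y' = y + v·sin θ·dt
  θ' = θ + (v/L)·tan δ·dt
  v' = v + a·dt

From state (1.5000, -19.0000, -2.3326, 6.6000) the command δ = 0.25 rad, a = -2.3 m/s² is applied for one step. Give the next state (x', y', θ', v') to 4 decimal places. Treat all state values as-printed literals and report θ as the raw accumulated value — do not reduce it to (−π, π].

x' = 1.5000 + 6.6000·cos(-2.3326)·0.25 = 0.3611
y' = -19.0000 + 6.6000·sin(-2.3326)·0.25 = -20.1939
θ' = -2.3326 + (6.6000/3.0)·tan(0.25)·0.25 = -2.1922
v' = 6.6000 − 2.3000·0.25 = 6.0250

(0.3611, -20.1939, -2.1922, 6.0250)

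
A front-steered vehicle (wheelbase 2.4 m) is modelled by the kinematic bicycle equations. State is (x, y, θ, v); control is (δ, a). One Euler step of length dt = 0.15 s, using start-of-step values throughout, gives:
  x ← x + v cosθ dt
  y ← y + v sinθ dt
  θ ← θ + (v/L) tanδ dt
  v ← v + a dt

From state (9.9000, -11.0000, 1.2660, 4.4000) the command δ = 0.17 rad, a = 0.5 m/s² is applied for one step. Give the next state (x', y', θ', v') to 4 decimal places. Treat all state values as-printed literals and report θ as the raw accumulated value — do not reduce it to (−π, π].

x' = 9.9000 + 4.4000·cos(1.2660)·0.15 = 10.0981
y' = -11.0000 + 4.4000·sin(1.2660)·0.15 = -10.3704
θ' = 1.2660 + (4.4000/2.4)·tan(0.17)·0.15 = 1.3132
v' = 4.4000 + 0.5000·0.15 = 4.4750

(10.0981, -10.3704, 1.3132, 4.4750)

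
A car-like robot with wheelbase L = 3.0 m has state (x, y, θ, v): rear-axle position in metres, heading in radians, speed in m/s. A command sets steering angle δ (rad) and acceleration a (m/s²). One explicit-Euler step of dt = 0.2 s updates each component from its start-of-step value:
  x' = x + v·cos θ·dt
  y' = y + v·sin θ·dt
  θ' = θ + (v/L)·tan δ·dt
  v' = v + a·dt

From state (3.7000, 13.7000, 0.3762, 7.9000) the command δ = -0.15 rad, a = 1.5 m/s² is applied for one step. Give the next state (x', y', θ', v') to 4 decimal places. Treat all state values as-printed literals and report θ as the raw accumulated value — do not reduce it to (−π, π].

x' = 3.7000 + 7.9000·cos(0.3762)·0.2 = 5.1695
y' = 13.7000 + 7.9000·sin(0.3762)·0.2 = 14.2805
θ' = 0.3762 + (7.9000/3.0)·tan(-0.15)·0.2 = 0.2966
v' = 7.9000 + 1.5000·0.2 = 8.2000

(5.1695, 14.2805, 0.2966, 8.2000)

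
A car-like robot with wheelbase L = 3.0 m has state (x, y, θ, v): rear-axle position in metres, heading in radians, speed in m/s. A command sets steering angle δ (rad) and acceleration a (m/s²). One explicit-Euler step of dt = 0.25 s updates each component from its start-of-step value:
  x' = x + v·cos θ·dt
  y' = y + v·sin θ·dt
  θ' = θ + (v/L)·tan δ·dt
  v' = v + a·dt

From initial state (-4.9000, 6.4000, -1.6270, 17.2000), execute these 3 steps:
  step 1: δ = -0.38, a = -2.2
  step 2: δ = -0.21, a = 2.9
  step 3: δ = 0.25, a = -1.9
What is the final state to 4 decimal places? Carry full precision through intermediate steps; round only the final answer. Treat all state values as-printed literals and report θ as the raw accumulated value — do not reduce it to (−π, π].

after step 1 (δ=-0.38, a=-2.2): (-5.141549, 2.106790, -2.199492, 16.650000)
after step 2 (δ=-0.21, a=2.9): (-7.589473, -1.259822, -2.495227, 17.375000)
after step 3 (δ=0.25, a=-1.9): (-11.056992, -3.876016, -2.125513, 16.900000)

(-11.0570, -3.8760, -2.1255, 16.9000)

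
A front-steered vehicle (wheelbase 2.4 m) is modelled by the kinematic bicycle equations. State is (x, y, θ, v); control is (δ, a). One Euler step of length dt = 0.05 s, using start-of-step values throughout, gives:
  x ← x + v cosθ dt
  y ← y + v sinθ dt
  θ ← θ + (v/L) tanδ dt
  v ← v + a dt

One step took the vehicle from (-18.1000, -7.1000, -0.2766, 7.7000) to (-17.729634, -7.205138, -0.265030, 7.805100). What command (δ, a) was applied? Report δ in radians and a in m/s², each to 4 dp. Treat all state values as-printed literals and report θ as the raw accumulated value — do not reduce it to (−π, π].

δ = 0.0720, a = 2.1020

a = (v'−v)/dt = (0.105100)/0.05 = 2.1020
Δθ = θ'−θ = 0.011570;  (v·dt/L) = 7.7000·0.05/2.4 = 0.160417
tan δ = Δθ·L/(v·dt) = 0.072125  →  δ = 0.0720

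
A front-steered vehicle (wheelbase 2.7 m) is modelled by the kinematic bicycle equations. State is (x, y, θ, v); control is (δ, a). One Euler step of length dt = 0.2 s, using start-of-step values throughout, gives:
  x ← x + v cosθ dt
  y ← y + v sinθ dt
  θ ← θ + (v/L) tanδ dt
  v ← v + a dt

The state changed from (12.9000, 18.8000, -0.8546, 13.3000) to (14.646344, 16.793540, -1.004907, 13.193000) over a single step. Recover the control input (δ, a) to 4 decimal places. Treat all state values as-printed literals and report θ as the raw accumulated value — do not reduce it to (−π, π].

δ = -0.1514, a = -0.5350

a = (v'−v)/dt = (-0.107000)/0.2 = -0.5350
Δθ = θ'−θ = -0.150307;  (v·dt/L) = 13.3000·0.2/2.7 = 0.985185
tan δ = Δθ·L/(v·dt) = -0.152567  →  δ = -0.1514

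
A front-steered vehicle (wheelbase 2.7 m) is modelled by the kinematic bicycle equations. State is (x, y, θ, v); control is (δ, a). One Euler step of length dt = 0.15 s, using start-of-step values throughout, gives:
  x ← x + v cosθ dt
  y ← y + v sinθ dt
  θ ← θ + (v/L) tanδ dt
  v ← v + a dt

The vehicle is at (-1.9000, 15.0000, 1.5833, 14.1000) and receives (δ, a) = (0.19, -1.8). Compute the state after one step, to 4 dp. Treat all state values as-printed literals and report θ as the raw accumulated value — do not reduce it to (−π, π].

x' = -1.9000 + 14.1000·cos(1.5833)·0.15 = -1.9264
y' = 15.0000 + 14.1000·sin(1.5833)·0.15 = 17.1148
θ' = 1.5833 + (14.1000/2.7)·tan(0.19)·0.15 = 1.7340
v' = 14.1000 − 1.8000·0.15 = 13.8300

(-1.9264, 17.1148, 1.7340, 13.8300)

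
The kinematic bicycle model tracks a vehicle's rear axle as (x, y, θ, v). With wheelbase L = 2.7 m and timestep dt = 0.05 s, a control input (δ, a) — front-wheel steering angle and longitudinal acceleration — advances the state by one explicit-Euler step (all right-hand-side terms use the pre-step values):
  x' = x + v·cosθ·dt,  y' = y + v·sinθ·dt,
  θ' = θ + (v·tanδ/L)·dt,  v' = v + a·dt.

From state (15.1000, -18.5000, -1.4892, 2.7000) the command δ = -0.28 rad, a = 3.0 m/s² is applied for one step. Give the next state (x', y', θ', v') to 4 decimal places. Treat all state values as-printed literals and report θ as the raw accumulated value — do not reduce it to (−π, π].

(15.1110, -18.6346, -1.5036, 2.8500)

x' = 15.1000 + 2.7000·cos(-1.4892)·0.05 = 15.1110
y' = -18.5000 + 2.7000·sin(-1.4892)·0.05 = -18.6346
θ' = -1.4892 + (2.7000/2.7)·tan(-0.28)·0.05 = -1.5036
v' = 2.7000 + 3.0000·0.05 = 2.8500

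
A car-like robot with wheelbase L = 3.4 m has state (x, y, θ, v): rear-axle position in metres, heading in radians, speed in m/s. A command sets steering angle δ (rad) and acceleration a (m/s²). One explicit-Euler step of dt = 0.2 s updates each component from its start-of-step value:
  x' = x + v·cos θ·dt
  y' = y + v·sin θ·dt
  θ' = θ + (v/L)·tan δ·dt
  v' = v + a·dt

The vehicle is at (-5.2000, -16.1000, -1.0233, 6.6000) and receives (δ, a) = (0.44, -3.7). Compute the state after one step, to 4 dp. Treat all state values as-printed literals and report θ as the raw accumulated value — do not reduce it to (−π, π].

x' = -5.2000 + 6.6000·cos(-1.0233)·0.2 = -4.5129
y' = -16.1000 + 6.6000·sin(-1.0233)·0.2 = -17.2271
θ' = -1.0233 + (6.6000/3.4)·tan(0.44)·0.2 = -0.8405
v' = 6.6000 − 3.7000·0.2 = 5.8600

(-4.5129, -17.2271, -0.8405, 5.8600)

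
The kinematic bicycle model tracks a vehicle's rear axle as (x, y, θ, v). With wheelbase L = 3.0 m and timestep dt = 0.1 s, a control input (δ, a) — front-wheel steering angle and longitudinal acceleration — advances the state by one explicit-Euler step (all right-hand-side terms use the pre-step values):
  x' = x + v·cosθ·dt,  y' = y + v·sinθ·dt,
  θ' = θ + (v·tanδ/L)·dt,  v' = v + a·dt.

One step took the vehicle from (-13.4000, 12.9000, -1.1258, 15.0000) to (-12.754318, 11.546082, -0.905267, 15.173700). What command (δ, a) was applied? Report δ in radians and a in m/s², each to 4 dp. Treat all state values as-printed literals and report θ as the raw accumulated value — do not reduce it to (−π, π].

δ = 0.4154, a = 1.7370

a = (v'−v)/dt = (0.173700)/0.1 = 1.7370
Δθ = θ'−θ = 0.220533;  (v·dt/L) = 15.0000·0.1/3.0 = 0.500000
tan δ = Δθ·L/(v·dt) = 0.441066  →  δ = 0.4154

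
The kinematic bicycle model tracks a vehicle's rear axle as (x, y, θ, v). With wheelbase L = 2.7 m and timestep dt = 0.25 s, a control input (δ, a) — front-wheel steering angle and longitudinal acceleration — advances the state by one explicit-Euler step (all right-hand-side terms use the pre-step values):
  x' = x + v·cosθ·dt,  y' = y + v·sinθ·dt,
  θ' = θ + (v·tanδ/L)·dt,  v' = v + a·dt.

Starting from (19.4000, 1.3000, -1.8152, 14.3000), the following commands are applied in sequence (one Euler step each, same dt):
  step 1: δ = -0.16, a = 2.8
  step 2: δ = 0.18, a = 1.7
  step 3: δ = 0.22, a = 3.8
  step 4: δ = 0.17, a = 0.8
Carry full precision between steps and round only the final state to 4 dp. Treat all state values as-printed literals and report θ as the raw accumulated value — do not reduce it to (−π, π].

(16.5561, -13.3745, -1.1965, 16.5750)

after step 1 (δ=-0.16, a=2.8): (18.534929, -2.168757, -2.028878, 15.000000)
after step 2 (δ=0.18, a=1.7): (16.876572, -5.532141, -1.776143, 15.425000)
after step 3 (δ=0.22, a=3.8): (16.090258, -9.307373, -1.456761, 16.375000)
after step 4 (δ=0.17, a=0.8): (16.556080, -13.374534, -1.196494, 16.575000)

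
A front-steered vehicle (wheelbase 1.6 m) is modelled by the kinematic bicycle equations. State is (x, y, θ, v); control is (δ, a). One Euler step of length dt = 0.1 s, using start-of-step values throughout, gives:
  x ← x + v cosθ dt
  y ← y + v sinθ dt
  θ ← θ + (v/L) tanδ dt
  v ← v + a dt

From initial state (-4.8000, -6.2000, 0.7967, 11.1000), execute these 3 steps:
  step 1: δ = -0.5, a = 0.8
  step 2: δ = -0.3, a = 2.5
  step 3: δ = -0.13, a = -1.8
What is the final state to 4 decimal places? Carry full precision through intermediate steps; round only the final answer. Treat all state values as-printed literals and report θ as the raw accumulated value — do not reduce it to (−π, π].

after step 1 (δ=-0.5, a=0.8): (-4.024032, -5.406291, 0.417703, 11.180000)
after step 2 (δ=-0.3, a=2.5): (-3.002154, -4.952761, 0.201554, 11.430000)
after step 3 (δ=-0.13, a=-1.8): (-1.882292, -4.723942, 0.108158, 11.250000)

(-1.8823, -4.7239, 0.1082, 11.2500)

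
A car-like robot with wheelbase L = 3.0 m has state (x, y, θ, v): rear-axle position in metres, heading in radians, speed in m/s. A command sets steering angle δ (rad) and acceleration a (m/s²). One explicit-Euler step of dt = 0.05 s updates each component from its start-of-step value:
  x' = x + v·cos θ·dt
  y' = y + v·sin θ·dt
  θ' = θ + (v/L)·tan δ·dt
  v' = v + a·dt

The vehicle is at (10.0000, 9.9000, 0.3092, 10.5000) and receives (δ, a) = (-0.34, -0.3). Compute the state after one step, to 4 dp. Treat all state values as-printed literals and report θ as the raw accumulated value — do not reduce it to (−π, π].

(10.5001, 10.0598, 0.2473, 10.4850)

x' = 10.0000 + 10.5000·cos(0.3092)·0.05 = 10.5001
y' = 9.9000 + 10.5000·sin(0.3092)·0.05 = 10.0598
θ' = 0.3092 + (10.5000/3.0)·tan(-0.34)·0.05 = 0.2473
v' = 10.5000 − 0.3000·0.05 = 10.4850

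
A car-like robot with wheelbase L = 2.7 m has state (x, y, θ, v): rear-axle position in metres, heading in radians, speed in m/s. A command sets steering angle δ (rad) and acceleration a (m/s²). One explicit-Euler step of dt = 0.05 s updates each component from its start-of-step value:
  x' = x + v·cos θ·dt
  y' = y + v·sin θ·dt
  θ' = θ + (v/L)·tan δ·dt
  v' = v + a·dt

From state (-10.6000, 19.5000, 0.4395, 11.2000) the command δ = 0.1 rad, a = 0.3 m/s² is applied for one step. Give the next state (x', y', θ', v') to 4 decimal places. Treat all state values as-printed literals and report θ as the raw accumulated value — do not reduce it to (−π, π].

(-10.0932, 19.7383, 0.4603, 11.2150)

x' = -10.6000 + 11.2000·cos(0.4395)·0.05 = -10.0932
y' = 19.5000 + 11.2000·sin(0.4395)·0.05 = 19.7383
θ' = 0.4395 + (11.2000/2.7)·tan(0.1)·0.05 = 0.4603
v' = 11.2000 + 0.3000·0.05 = 11.2150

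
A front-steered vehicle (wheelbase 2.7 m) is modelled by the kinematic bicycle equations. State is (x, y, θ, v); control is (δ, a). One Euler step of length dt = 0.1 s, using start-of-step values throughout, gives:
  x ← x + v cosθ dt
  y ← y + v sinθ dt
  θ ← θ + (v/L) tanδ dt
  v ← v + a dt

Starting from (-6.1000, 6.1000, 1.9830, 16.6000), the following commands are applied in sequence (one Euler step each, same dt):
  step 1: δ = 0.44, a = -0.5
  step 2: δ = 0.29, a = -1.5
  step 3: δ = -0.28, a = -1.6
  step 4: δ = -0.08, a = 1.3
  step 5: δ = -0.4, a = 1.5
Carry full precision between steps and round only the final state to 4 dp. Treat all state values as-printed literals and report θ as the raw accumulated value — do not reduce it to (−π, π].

(-11.1664, 12.4474, 1.9761, 16.5200)

after step 1 (δ=0.44, a=-0.5): (-6.765045, 7.620959, 2.272443, 16.550000)
after step 2 (δ=0.29, a=-1.5): (-7.833308, 8.885015, 2.455359, 16.400000)
after step 3 (δ=-0.28, a=-1.6): (-9.102074, 9.924165, 2.280696, 16.240000)
after step 4 (δ=-0.08, a=1.3): (-10.160529, 11.155851, 2.232475, 16.370000)
after step 5 (δ=-0.4, a=1.5): (-11.166370, 12.447382, 1.976137, 16.520000)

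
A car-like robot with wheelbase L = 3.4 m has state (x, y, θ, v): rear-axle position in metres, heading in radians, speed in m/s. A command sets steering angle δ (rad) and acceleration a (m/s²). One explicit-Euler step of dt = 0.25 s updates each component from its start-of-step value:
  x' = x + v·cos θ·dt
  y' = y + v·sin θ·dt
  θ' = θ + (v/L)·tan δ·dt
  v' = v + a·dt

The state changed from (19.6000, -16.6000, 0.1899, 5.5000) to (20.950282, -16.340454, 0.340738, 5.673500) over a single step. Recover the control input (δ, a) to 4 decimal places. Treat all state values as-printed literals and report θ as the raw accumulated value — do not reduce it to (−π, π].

a = (v'−v)/dt = (0.173500)/0.25 = 0.6940
Δθ = θ'−θ = 0.150838;  (v·dt/L) = 5.5000·0.25/3.4 = 0.404412
tan δ = Δθ·L/(v·dt) = 0.372981  →  δ = 0.3570

δ = 0.3570, a = 0.6940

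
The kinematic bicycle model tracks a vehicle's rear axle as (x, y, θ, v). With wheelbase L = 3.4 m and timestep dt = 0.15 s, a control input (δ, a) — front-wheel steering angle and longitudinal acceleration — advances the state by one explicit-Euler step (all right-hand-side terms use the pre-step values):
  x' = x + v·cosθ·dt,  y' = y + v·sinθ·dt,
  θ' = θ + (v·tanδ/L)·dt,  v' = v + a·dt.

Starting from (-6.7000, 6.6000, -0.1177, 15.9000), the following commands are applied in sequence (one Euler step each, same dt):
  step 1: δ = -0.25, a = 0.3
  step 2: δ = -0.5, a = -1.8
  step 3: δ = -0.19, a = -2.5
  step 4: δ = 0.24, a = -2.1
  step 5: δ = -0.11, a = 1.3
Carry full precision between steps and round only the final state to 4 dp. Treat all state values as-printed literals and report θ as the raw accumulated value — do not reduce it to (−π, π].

(3.1487, 1.1128, -0.7219, 15.1800)

after step 1 (δ=-0.25, a=0.3): (-4.331501, 6.319933, -0.296815, 15.945000)
after step 2 (δ=-0.5, a=-1.8): (-2.044335, 5.620404, -0.681115, 15.675000)
after step 3 (δ=-0.19, a=-2.5): (-0.217716, 4.139918, -0.814112, 15.300000)
after step 4 (δ=0.24, a=-2.1): (1.357834, 2.471186, -0.648928, 14.985000)
after step 5 (δ=-0.11, a=1.3): (3.148688, 1.112796, -0.721944, 15.180000)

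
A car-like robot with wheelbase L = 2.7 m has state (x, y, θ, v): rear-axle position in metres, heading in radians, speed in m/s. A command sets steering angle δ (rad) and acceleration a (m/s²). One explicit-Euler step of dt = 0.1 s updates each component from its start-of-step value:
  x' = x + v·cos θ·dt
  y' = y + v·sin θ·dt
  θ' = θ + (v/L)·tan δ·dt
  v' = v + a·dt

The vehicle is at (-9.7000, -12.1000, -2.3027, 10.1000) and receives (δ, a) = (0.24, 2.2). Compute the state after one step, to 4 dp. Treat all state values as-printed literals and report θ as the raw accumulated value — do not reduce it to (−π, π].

(-10.3750, -12.8513, -2.2112, 10.3200)

x' = -9.7000 + 10.1000·cos(-2.3027)·0.1 = -10.3750
y' = -12.1000 + 10.1000·sin(-2.3027)·0.1 = -12.8513
θ' = -2.3027 + (10.1000/2.7)·tan(0.24)·0.1 = -2.2112
v' = 10.1000 + 2.2000·0.1 = 10.3200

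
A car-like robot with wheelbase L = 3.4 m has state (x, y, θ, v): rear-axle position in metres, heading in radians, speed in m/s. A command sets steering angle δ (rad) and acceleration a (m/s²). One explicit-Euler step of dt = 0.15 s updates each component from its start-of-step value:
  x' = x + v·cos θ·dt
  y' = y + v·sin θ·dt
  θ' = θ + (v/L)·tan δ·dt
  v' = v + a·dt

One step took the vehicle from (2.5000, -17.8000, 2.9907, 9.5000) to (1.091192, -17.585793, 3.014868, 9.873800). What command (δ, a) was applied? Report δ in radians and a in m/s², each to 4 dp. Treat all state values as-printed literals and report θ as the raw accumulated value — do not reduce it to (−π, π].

δ = 0.0576, a = 2.4920

a = (v'−v)/dt = (0.373800)/0.15 = 2.4920
Δθ = θ'−θ = 0.024168;  (v·dt/L) = 9.5000·0.15/3.4 = 0.419118
tan δ = Δθ·L/(v·dt) = 0.057664  →  δ = 0.0576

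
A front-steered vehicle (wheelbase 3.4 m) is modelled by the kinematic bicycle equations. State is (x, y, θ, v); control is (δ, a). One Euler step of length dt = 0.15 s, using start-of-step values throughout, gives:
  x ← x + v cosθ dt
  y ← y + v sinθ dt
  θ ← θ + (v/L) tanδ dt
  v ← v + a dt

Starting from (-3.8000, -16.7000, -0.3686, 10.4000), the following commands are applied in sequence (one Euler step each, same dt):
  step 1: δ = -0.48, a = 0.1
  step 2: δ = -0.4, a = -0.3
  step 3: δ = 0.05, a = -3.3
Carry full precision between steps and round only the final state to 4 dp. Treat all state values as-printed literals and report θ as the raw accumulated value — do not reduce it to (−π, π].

after step 1 (δ=-0.48, a=0.1): (-2.344781, -17.262083, -0.607469, 10.415000)
after step 2 (δ=-0.4, a=-0.3): (-1.062024, -18.153801, -0.801736, 10.370000)
after step 3 (δ=0.05, a=-3.3): (0.019764, -19.271528, -0.778842, 9.875000)

(0.0198, -19.2715, -0.7788, 9.8750)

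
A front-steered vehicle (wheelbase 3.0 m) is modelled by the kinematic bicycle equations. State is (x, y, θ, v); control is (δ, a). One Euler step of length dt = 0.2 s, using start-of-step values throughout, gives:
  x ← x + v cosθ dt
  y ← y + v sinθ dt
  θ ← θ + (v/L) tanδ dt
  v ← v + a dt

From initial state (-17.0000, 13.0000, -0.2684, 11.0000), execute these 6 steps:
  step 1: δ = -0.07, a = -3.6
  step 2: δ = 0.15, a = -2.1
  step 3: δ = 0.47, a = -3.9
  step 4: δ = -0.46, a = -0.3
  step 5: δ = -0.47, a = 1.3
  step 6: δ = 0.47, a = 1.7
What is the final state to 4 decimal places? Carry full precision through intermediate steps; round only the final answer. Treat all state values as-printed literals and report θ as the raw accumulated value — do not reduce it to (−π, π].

(-5.7838, 10.3636, -0.1734, 9.6200)

after step 1 (δ=-0.07, a=-3.6): (-14.878768, 12.416584, -0.319817, 10.280000)
after step 2 (δ=0.15, a=-2.1): (-12.927022, 11.770192, -0.216239, 9.860000)
after step 3 (δ=0.47, a=-3.9): (-11.000947, 11.347083, 0.117664, 9.080000)
after step 4 (δ=-0.46, a=-0.3): (-9.197504, 11.560268, -0.182248, 9.020000)
after step 5 (δ=-0.47, a=1.3): (-7.423380, 11.233309, -0.487705, 9.280000)
after step 6 (δ=0.47, a=1.7): (-5.783770, 10.363588, -0.173443, 9.620000)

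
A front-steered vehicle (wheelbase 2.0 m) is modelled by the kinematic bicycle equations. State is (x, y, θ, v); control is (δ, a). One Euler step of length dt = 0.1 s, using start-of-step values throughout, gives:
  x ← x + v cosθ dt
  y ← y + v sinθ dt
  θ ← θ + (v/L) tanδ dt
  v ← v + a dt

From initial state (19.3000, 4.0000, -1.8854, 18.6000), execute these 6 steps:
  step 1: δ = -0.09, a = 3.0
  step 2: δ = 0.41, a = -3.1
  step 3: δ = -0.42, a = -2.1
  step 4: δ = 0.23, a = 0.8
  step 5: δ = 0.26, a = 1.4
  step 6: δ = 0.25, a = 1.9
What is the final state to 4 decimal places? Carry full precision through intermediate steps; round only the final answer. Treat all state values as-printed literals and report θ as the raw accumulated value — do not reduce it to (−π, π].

after step 1 (δ=-0.09, a=3.0): (18.724442, 2.231290, -1.969327, 18.900000)
after step 2 (δ=0.41, a=-3.1): (17.991001, 0.489405, -1.558600, 18.590000)
after step 3 (δ=-0.42, a=-2.1): (18.013673, -1.369456, -1.973689, 18.380000)
after step 4 (δ=0.23, a=0.8): (17.293027, -3.060289, -1.758512, 18.460000)
after step 5 (δ=0.26, a=1.4): (16.948536, -4.873860, -1.512974, 18.600000)
after step 6 (δ=0.25, a=1.9): (17.056026, -6.730752, -1.275506, 18.790000)

(17.0560, -6.7308, -1.2755, 18.7900)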